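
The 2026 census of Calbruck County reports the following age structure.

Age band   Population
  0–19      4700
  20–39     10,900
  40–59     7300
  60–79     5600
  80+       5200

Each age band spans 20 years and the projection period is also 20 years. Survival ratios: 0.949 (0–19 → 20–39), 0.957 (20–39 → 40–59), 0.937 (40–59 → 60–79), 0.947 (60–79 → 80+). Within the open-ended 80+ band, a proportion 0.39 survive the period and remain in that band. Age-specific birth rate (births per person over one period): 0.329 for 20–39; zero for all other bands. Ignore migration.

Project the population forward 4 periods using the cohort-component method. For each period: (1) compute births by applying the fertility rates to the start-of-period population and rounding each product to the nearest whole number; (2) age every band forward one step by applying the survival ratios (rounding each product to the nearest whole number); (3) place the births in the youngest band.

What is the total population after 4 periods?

Numbering the groups 1..5 from youngest to oldest:
Period 1.
Births: 10900 * 0.329 = 3586
Group 2: 4700 * 0.949 = 4460
Group 3: 10900 * 0.957 = 10431
Group 4: 7300 * 0.937 = 6840
Group 5: 5600 * 0.947 + 5200 * 0.39 = 5303 + 2028 = 7331
Population now: 0–19=3586, 20–39=4460, 40–59=10431, 60–79=6840, 80+=7331
Period 2.
Births: 4460 * 0.329 = 1467
Group 2: 3586 * 0.949 = 3403
Group 3: 4460 * 0.957 = 4268
Group 4: 10431 * 0.937 = 9774
Group 5: 6840 * 0.947 + 7331 * 0.39 = 6477 + 2859 = 9336
Population now: 0–19=1467, 20–39=3403, 40–59=4268, 60–79=9774, 80+=9336
Period 3.
Births: 3403 * 0.329 = 1120
Group 2: 1467 * 0.949 = 1392
Group 3: 3403 * 0.957 = 3257
Group 4: 4268 * 0.937 = 3999
Group 5: 9774 * 0.947 + 9336 * 0.39 = 9256 + 3641 = 12897
Population now: 0–19=1120, 20–39=1392, 40–59=3257, 60–79=3999, 80+=12897
Period 4.
Births: 1392 * 0.329 = 458
Group 2: 1120 * 0.949 = 1063
Group 3: 1392 * 0.957 = 1332
Group 4: 3257 * 0.937 = 3052
Group 5: 3999 * 0.947 + 12897 * 0.39 = 3787 + 5030 = 8817
Population now: 0–19=458, 20–39=1063, 40–59=1332, 60–79=3052, 80+=8817
Total after period 4: 458 + 1063 + 1332 + 3052 + 8817 = 14722

14722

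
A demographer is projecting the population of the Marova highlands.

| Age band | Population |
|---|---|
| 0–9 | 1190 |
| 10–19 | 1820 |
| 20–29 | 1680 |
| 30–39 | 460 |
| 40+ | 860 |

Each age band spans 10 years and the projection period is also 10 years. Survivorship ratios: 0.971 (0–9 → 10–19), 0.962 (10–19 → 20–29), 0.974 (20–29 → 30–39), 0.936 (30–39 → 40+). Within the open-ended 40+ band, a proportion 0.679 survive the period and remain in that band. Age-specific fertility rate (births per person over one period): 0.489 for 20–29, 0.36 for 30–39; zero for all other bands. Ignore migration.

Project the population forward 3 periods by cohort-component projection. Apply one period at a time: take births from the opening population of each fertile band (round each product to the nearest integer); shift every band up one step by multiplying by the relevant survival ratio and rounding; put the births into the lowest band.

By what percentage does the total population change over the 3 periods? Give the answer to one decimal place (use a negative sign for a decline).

27.6

Period 1:
Births: 1680 × 0.489 = 822 ; 460 × 0.36 = 166 → total 988
10–19: 1190 × 0.971 = 1155
20–29: 1820 × 0.962 = 1751
30–39: 1680 × 0.974 = 1636
40+: 460 × 0.936 + 860 × 0.679 = 431 + 584 = 1015
Population now: 0–9=988, 10–19=1155, 20–29=1751, 30–39=1636, 40+=1015
Period 2:
Births: 1751 × 0.489 = 856 ; 1636 × 0.36 = 589 → total 1445
10–19: 988 × 0.971 = 959
20–29: 1155 × 0.962 = 1111
30–39: 1751 × 0.974 = 1705
40+: 1636 × 0.936 + 1015 × 0.679 = 1531 + 689 = 2220
Population now: 0–9=1445, 10–19=959, 20–29=1111, 30–39=1705, 40+=2220
Period 3:
Births: 1111 × 0.489 = 543 ; 1705 × 0.36 = 614 → total 1157
10–19: 1445 × 0.971 = 1403
20–29: 959 × 0.962 = 923
30–39: 1111 × 0.974 = 1082
40+: 1705 × 0.936 + 2220 × 0.679 = 1596 + 1507 = 3103
Population now: 0–9=1157, 10–19=1403, 20–29=923, 30–39=1082, 40+=3103
Total: 6010 → 7668; change = 1658; percentage change = 27.6%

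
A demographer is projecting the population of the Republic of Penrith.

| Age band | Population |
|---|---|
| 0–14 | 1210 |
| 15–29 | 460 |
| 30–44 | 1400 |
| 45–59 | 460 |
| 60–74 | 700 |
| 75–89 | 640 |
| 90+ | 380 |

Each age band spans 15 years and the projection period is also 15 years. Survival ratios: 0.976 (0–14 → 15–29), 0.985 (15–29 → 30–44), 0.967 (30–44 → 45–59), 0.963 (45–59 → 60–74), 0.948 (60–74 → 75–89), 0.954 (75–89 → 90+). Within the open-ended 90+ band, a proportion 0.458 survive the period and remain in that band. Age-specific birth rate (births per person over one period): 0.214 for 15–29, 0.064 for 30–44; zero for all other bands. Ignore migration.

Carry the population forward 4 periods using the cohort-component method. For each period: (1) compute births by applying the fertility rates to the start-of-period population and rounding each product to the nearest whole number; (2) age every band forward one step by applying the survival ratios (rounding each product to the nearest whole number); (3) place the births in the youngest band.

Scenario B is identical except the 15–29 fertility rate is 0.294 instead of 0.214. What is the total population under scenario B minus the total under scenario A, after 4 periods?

Period 1.
Births: 460 * 0.214 = 98 ; 1400 * 0.064 = 90 ⇒ total 188
15–29: 1210 * 0.976 = 1181
30–44: 460 * 0.985 = 453
45–59: 1400 * 0.967 = 1354
60–74: 460 * 0.963 = 443
75–89: 700 * 0.948 = 664
90+: 640 * 0.954 + 380 * 0.458 = 611 + 174 = 785
→ [188, 1181, 453, 1354, 443, 664, 785]
Period 2.
Births: 1181 * 0.214 = 253 ; 453 * 0.064 = 29 ⇒ total 282
15–29: 188 * 0.976 = 183
30–44: 1181 * 0.985 = 1163
45–59: 453 * 0.967 = 438
60–74: 1354 * 0.963 = 1304
75–89: 443 * 0.948 = 420
90+: 664 * 0.954 + 785 * 0.458 = 633 + 360 = 993
→ [282, 183, 1163, 438, 1304, 420, 993]
Period 3.
Births: 183 * 0.214 = 39 ; 1163 * 0.064 = 74 ⇒ total 113
15–29: 282 * 0.976 = 275
30–44: 183 * 0.985 = 180
45–59: 1163 * 0.967 = 1125
60–74: 438 * 0.963 = 422
75–89: 1304 * 0.948 = 1236
90+: 420 * 0.954 + 993 * 0.458 = 401 + 455 = 856
→ [113, 275, 180, 1125, 422, 1236, 856]
Period 4.
Births: 275 * 0.214 = 59 ; 180 * 0.064 = 12 ⇒ total 71
15–29: 113 * 0.976 = 110
30–44: 275 * 0.985 = 271
45–59: 180 * 0.967 = 174
60–74: 1125 * 0.963 = 1083
75–89: 422 * 0.948 = 400
90+: 1236 * 0.954 + 856 * 0.458 = 1179 + 392 = 1571
→ [71, 110, 271, 174, 1083, 400, 1571]
Scenario A total after 4 periods: 3680
Scenario B projection —
Period 1.
Births: 460 * 0.294 = 135 ; 1400 * 0.064 = 90 ⇒ total 225
15–29: 1210 * 0.976 = 1181
30–44: 460 * 0.985 = 453
45–59: 1400 * 0.967 = 1354
60–74: 460 * 0.963 = 443
75–89: 700 * 0.948 = 664
90+: 640 * 0.954 + 380 * 0.458 = 611 + 174 = 785
→ [225, 1181, 453, 1354, 443, 664, 785]
Period 2.
Births: 1181 * 0.294 = 347 ; 453 * 0.064 = 29 ⇒ total 376
15–29: 225 * 0.976 = 220
30–44: 1181 * 0.985 = 1163
45–59: 453 * 0.967 = 438
60–74: 1354 * 0.963 = 1304
75–89: 443 * 0.948 = 420
90+: 664 * 0.954 + 785 * 0.458 = 633 + 360 = 993
→ [376, 220, 1163, 438, 1304, 420, 993]
Period 3.
Births: 220 * 0.294 = 65 ; 1163 * 0.064 = 74 ⇒ total 139
15–29: 376 * 0.976 = 367
30–44: 220 * 0.985 = 217
45–59: 1163 * 0.967 = 1125
60–74: 438 * 0.963 = 422
75–89: 1304 * 0.948 = 1236
90+: 420 * 0.954 + 993 * 0.458 = 401 + 455 = 856
→ [139, 367, 217, 1125, 422, 1236, 856]
Period 4.
Births: 367 * 0.294 = 108 ; 217 * 0.064 = 14 ⇒ total 122
15–29: 139 * 0.976 = 136
30–44: 367 * 0.985 = 361
45–59: 217 * 0.967 = 210
60–74: 1125 * 0.963 = 1083
75–89: 422 * 0.948 = 400
90+: 1236 * 0.954 + 856 * 0.458 = 1179 + 392 = 1571
→ [122, 136, 361, 210, 1083, 400, 1571]
Scenario B total after 4 periods: 3883
Difference B − A = 3883 − 3680 = 203

203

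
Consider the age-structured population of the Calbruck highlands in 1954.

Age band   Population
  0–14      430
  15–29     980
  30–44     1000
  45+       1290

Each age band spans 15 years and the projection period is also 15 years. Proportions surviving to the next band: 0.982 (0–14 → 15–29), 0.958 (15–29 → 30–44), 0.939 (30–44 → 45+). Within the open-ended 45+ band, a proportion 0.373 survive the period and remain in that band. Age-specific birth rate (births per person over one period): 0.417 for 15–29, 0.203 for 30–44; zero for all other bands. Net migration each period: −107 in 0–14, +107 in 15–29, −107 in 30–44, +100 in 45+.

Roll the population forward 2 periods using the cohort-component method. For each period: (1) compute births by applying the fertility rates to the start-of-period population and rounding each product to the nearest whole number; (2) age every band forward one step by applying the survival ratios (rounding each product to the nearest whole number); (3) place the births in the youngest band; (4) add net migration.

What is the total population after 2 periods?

2734

Period 1.
Births: 980 * 0.417 = 409  |  1000 * 0.203 = 203 → 612
15–29: 430 * 0.982 = 422
30–44: 980 * 0.958 = 939
45+: 1000 * 0.939 + 1290 * 0.373 = 939 + 481 = 1420
Net migration: 0–14 − 107 → 505; 15–29 + 107 → 529; 30–44 − 107 → 832; 45+ + 100 → 1520
End of period: [505, 529, 832, 1520]
Period 2.
Births: 529 * 0.417 = 221  |  832 * 0.203 = 169 → 390
15–29: 505 * 0.982 = 496
30–44: 529 * 0.958 = 507
45+: 832 * 0.939 + 1520 * 0.373 = 781 + 567 = 1348
Net migration: 0–14 − 107 → 283; 15–29 + 107 → 603; 30–44 − 107 → 400; 45+ + 100 → 1448
End of period: [283, 603, 400, 1448]
Total after period 2: 283 + 603 + 400 + 1448 = 2734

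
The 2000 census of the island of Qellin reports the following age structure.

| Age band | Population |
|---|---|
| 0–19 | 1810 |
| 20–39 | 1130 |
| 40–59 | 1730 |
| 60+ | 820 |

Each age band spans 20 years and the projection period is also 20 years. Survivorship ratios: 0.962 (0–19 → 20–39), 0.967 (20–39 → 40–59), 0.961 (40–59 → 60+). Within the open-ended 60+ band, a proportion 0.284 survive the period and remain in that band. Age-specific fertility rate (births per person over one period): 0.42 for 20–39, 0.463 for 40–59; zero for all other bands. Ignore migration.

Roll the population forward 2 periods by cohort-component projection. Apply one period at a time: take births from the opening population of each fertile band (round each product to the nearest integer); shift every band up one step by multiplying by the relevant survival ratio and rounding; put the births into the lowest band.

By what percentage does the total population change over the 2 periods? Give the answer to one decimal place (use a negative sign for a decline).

4.5

After projecting period 1:
Births: 1130 × 0.42 = 475  |  1730 × 0.463 = 801 → 1276
20–39: 1810 × 0.962 = 1741
40–59: 1130 × 0.967 = 1093
60+: 1730 × 0.961 + 820 × 0.284 = 1663 + 233 = 1896
→ [1276, 1741, 1093, 1896]
After projecting period 2:
Births: 1741 × 0.42 = 731  |  1093 × 0.463 = 506 → 1237
20–39: 1276 × 0.962 = 1228
40–59: 1741 × 0.967 = 1684
60+: 1093 × 0.961 + 1896 × 0.284 = 1050 + 538 = 1588
→ [1237, 1228, 1684, 1588]
Total: 5490 → 5737; change = 247; percentage change = 4.5%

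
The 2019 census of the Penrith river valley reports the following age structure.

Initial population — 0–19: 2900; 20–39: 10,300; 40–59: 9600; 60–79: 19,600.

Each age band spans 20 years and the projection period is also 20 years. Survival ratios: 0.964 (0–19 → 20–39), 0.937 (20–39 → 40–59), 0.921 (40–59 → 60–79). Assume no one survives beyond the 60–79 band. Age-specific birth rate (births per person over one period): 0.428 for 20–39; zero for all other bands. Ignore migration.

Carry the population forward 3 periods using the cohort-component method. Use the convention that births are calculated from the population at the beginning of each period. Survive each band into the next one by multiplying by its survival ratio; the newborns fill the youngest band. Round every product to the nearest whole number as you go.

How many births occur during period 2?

Call the groups 1 to 4, youngest first.
— Period 1 —
Births: 10300 × 0.428 = 4408
Group 2: 2900 × 0.964 = 2796
Group 3: 10300 × 0.937 = 9651
Group 4: 9600 × 0.921 = 8842
Giving 4408 / 2796 / 9651 / 8842.
— Period 2 —
Births: 2796 × 0.428 = 1197
Group 2: 4408 × 0.964 = 4249
Group 3: 2796 × 0.937 = 2620
Group 4: 9651 × 0.921 = 8889
Giving 1197 / 4249 / 2620 / 8889.

1197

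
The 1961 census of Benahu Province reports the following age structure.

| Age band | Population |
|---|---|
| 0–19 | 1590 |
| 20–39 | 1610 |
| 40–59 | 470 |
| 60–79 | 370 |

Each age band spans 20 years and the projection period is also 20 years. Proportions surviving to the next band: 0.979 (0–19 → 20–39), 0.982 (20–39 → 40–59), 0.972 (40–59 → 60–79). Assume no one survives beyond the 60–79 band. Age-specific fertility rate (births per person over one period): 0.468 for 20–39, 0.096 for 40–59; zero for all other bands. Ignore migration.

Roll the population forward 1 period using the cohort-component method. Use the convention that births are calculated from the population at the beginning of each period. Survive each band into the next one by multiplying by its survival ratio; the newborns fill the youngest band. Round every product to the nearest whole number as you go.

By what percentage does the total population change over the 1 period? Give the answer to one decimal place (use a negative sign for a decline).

8.7

(Bands numbered youngest = 1 to oldest = 4.)
[period 1]
Births: 1610 × 0.468 = 753  |  470 × 0.096 = 45 → total 798
Band 2: 1590 × 0.979 = 1557
Band 3: 1610 × 0.982 = 1581
Band 4: 470 × 0.972 = 457
End of period: [798, 1557, 1581, 457]
Total: 4040 → 4393; change = 353; percentage change = 8.7%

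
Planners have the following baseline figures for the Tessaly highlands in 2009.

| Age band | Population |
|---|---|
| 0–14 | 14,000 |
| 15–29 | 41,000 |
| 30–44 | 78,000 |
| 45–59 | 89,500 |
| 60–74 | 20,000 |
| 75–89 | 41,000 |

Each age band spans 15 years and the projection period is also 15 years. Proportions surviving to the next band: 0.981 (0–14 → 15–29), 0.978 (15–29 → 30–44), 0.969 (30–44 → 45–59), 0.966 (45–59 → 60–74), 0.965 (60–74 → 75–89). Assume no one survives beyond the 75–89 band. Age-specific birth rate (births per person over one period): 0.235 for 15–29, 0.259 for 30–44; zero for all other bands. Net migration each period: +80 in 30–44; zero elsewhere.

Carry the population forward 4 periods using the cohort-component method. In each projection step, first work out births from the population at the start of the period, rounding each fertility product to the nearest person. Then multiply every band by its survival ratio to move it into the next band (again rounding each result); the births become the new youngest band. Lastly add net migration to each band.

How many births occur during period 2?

[period 1]
Births: 41000 * 0.235 = 9635, 78000 * 0.259 = 20202 — total 29837
15–29: 14000 * 0.981 = 13734
30–44: 41000 * 0.978 = 40098
45–59: 78000 * 0.969 = 75582
60–74: 89500 * 0.966 = 86457
75–89: 20000 * 0.965 = 19300
Net migration: 30–44 + 80 → 40178
End of period: [29837, 13734, 40178, 75582, 86457, 19300]
[period 2]
Births: 13734 * 0.235 = 3227, 40178 * 0.259 = 10406 — total 13633
15–29: 29837 * 0.981 = 29270
30–44: 13734 * 0.978 = 13432
45–59: 40178 * 0.969 = 38932
60–74: 75582 * 0.966 = 73012
75–89: 86457 * 0.965 = 83431
Net migration: 30–44 + 80 → 13512
End of period: [13633, 29270, 13512, 38932, 73012, 83431]

13633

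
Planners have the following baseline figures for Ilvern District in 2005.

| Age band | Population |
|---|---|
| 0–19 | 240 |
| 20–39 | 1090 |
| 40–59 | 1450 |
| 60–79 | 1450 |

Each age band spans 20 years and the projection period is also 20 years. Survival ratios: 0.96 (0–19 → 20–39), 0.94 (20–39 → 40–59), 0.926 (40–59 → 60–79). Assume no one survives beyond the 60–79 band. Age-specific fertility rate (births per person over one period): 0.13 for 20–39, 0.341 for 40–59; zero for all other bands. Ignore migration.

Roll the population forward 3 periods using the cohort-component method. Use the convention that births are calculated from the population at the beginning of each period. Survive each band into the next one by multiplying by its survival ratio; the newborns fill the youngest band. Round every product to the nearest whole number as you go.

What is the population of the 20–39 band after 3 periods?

Period 1.
Births: 1090 × 0.13 = 142  |  1450 × 0.341 = 494 — total 636
20–39: 240 × 0.96 = 230
40–59: 1090 × 0.94 = 1025
60–79: 1450 × 0.926 = 1343
End of period: [636, 230, 1025, 1343]
Period 2.
Births: 230 × 0.13 = 30  |  1025 × 0.341 = 350 — total 380
20–39: 636 × 0.96 = 611
40–59: 230 × 0.94 = 216
60–79: 1025 × 0.926 = 949
End of period: [380, 611, 216, 949]
Period 3.
Births: 611 × 0.13 = 79  |  216 × 0.341 = 74 — total 153
20–39: 380 × 0.96 = 365
40–59: 611 × 0.94 = 574
60–79: 216 × 0.926 = 200
End of period: [153, 365, 574, 200]

365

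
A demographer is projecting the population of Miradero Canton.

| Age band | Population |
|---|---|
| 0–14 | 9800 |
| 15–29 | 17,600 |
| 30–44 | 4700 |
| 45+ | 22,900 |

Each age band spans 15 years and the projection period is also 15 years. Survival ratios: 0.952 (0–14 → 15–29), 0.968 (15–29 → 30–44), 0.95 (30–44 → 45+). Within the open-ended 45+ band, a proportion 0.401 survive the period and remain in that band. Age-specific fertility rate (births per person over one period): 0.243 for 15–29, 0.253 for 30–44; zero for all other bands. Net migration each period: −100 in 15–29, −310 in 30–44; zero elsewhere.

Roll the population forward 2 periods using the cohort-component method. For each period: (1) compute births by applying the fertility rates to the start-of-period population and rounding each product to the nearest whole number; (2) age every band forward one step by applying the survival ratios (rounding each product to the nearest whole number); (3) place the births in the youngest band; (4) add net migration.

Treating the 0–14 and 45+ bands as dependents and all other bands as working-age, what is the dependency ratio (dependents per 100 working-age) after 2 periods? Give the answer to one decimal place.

202.8

— Period 1 —
Births: 17600 × 0.243 = 4277  |  4700 × 0.253 = 1189 ⇒ total 5466
15–29: 9800 × 0.952 = 9330
30–44: 17600 × 0.968 = 17037
45+: 4700 × 0.95 + 22900 × 0.401 = 4465 + 9183 = 13648
Net migration: 15–29 − 100 → 9230; 30–44 − 310 → 16727
Population now: 0–14=5466, 15–29=9230, 30–44=16727, 45+=13648
— Period 2 —
Births: 9230 × 0.243 = 2243  |  16727 × 0.253 = 4232 ⇒ total 6475
15–29: 5466 × 0.952 = 5204
30–44: 9230 × 0.968 = 8935
45+: 16727 × 0.95 + 13648 × 0.401 = 15891 + 5473 = 21364
Net migration: 15–29 − 100 → 5104; 30–44 − 310 → 8625
Population now: 0–14=6475, 15–29=5104, 30–44=8625, 45+=21364
Dependents (band 0–14 + band 45+) = 6475 + 21364 = 27839; working-age = 13729; ratio = 27839/13729 × 100 = 202.8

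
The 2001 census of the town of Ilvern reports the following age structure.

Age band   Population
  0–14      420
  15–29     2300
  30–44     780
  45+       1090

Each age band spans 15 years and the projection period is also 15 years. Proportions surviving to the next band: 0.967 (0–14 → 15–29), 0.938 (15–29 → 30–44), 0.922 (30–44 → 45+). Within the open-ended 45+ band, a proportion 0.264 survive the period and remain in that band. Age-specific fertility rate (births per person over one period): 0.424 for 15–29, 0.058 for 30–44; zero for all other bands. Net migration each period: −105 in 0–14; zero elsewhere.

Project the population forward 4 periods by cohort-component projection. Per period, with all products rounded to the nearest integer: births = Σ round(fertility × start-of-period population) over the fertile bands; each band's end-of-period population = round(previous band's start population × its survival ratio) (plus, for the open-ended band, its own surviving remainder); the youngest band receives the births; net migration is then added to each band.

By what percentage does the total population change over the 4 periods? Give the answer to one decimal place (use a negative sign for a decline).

-67.5

[period 1]
Births: 2300 × 0.424 = 975, 780 × 0.058 = 45 — total 1020
15–29: 420 × 0.967 = 406
30–44: 2300 × 0.938 = 2157
45+: 780 × 0.922 + 1090 × 0.264 = 719 + 288 = 1007
Net migration: 0–14 − 105 → 915
Population now: 0–14=915, 15–29=406, 30–44=2157, 45+=1007
[period 2]
Births: 406 × 0.424 = 172, 2157 × 0.058 = 125 — total 297
15–29: 915 × 0.967 = 885
30–44: 406 × 0.938 = 381
45+: 2157 × 0.922 + 1007 × 0.264 = 1989 + 266 = 2255
Net migration: 0–14 − 105 → 192
Population now: 0–14=192, 15–29=885, 30–44=381, 45+=2255
[period 3]
Births: 885 × 0.424 = 375, 381 × 0.058 = 22 — total 397
15–29: 192 × 0.967 = 186
30–44: 885 × 0.938 = 830
45+: 381 × 0.922 + 2255 × 0.264 = 351 + 595 = 946
Net migration: 0–14 − 105 → 292
Population now: 0–14=292, 15–29=186, 30–44=830, 45+=946
[period 4]
Births: 186 × 0.424 = 79, 830 × 0.058 = 48 — total 127
15–29: 292 × 0.967 = 282
30–44: 186 × 0.938 = 174
45+: 830 × 0.922 + 946 × 0.264 = 765 + 250 = 1015
Net migration: 0–14 − 105 → 22
Population now: 0–14=22, 15–29=282, 30–44=174, 45+=1015
Total: 4590 → 1493; change = -3097; percentage change = -67.5%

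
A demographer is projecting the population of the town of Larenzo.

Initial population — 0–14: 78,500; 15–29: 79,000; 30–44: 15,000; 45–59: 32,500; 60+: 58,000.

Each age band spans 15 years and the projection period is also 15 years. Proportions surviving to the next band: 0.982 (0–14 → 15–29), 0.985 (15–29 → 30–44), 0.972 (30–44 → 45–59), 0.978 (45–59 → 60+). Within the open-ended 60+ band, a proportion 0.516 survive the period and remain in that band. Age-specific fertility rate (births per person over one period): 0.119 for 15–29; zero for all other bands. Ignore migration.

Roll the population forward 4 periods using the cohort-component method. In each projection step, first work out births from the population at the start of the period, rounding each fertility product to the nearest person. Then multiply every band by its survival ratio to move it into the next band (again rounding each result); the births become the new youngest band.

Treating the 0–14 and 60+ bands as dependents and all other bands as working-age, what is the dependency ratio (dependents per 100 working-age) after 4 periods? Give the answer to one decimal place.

(Groups numbered youngest = 1 to oldest = 5.)
— Period 1 —
Births: 79000 × 0.119 = 9401
Group 2: 78500 × 0.982 = 77087
Group 3: 79000 × 0.985 = 77815
Group 4: 15000 × 0.972 = 14580
Group 5: 32500 × 0.978 + 58000 × 0.516 = 31785 + 29928 = 61713
Population now: 0–14=9401, 15–29=77087, 30–44=77815, 45–59=14580, 60+=61713
— Period 2 —
Births: 77087 × 0.119 = 9173
Group 2: 9401 × 0.982 = 9232
Group 3: 77087 × 0.985 = 75931
Group 4: 77815 × 0.972 = 75636
Group 5: 14580 × 0.978 + 61713 × 0.516 = 14259 + 31844 = 46103
Population now: 0–14=9173, 15–29=9232, 30–44=75931, 45–59=75636, 60+=46103
— Period 3 —
Births: 9232 × 0.119 = 1099
Group 2: 9173 × 0.982 = 9008
Group 3: 9232 × 0.985 = 9094
Group 4: 75931 × 0.972 = 73805
Group 5: 75636 × 0.978 + 46103 × 0.516 = 73972 + 23789 = 97761
Population now: 0–14=1099, 15–29=9008, 30–44=9094, 45–59=73805, 60+=97761
— Period 4 —
Births: 9008 × 0.119 = 1072
Group 2: 1099 × 0.982 = 1079
Group 3: 9008 × 0.985 = 8873
Group 4: 9094 × 0.972 = 8839
Group 5: 73805 × 0.978 + 97761 × 0.516 = 72181 + 50445 = 122626
Population now: 0–14=1072, 15–29=1079, 30–44=8873, 45–59=8839, 60+=122626
Dependents (band 0–14 + band 60+) = 1072 + 122626 = 123698; working-age = 18791; ratio = 123698/18791 × 100 = 658.3

658.3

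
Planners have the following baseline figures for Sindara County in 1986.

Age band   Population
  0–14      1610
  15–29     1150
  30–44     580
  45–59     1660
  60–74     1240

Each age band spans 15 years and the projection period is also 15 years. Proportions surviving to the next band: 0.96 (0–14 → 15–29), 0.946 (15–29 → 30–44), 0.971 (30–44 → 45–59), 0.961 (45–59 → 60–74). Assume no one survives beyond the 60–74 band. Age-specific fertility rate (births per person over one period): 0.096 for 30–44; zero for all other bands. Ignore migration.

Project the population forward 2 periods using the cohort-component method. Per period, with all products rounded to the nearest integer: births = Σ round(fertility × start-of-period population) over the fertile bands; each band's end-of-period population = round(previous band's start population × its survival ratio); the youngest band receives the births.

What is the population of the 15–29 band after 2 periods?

54

Period 1.
Births: 580 × 0.096 = 56
15–29: 1610 × 0.96 = 1546
30–44: 1150 × 0.946 = 1088
45–59: 580 × 0.971 = 563
60–74: 1660 × 0.961 = 1595
→ [56, 1546, 1088, 563, 1595]
Period 2.
Births: 1088 × 0.096 = 104
15–29: 56 × 0.96 = 54
30–44: 1546 × 0.946 = 1463
45–59: 1088 × 0.971 = 1056
60–74: 563 × 0.961 = 541
→ [104, 54, 1463, 1056, 541]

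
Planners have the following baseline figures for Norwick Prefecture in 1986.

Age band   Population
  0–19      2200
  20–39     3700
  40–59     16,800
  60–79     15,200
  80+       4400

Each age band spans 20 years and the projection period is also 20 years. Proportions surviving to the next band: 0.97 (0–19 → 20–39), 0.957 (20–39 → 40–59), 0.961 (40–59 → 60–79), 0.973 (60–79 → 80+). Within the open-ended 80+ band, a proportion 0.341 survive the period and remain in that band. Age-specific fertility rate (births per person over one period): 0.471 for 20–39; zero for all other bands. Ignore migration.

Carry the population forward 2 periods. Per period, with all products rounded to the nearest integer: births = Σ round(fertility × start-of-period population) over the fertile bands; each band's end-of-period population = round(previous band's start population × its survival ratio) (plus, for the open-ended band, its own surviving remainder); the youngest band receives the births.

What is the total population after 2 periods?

29405

(Bands numbered youngest = 1 to oldest = 5.)
[period 1]
Births: 3700 * 0.471 = 1743
Band 2: 2200 * 0.97 = 2134
Band 3: 3700 * 0.957 = 3541
Band 4: 16800 * 0.961 = 16145
Band 5: 15200 * 0.973 + 4400 * 0.341 = 14790 + 1500 = 16290
End of period: [1743, 2134, 3541, 16145, 16290]
[period 2]
Births: 2134 * 0.471 = 1005
Band 2: 1743 * 0.97 = 1691
Band 3: 2134 * 0.957 = 2042
Band 4: 3541 * 0.961 = 3403
Band 5: 16145 * 0.973 + 16290 * 0.341 = 15709 + 5555 = 21264
End of period: [1005, 1691, 2042, 3403, 21264]
Total after period 2: 1005 + 1691 + 2042 + 3403 + 21264 = 29405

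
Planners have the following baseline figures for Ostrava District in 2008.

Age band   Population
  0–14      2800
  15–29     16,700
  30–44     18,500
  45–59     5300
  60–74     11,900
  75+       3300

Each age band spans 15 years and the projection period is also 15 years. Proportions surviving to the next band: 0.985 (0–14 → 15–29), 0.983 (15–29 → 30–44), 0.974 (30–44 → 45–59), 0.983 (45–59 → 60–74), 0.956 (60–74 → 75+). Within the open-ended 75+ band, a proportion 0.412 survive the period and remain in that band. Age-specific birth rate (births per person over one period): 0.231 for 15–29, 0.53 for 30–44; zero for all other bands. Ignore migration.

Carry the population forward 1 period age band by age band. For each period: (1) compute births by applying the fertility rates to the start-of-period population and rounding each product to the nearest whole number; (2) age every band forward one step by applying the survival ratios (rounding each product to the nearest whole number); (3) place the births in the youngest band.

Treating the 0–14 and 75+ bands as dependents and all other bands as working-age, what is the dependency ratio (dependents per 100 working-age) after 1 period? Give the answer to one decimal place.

Let group 1 be 0–14 through group 6 = 75+.
— Period 1 —
Births: 16700 × 0.231 = 3858  |  18500 × 0.53 = 9805 ⇒ total 13663
Group 2: 2800 × 0.985 = 2758
Group 3: 16700 × 0.983 = 16416
Group 4: 18500 × 0.974 = 18019
Group 5: 5300 × 0.983 = 5210
Group 6: 11900 × 0.956 + 3300 × 0.412 = 11376 + 1360 = 12736
Giving 13663 / 2758 / 16416 / 18019 / 5210 / 12736.
Dependents (band 0–14 + band 75+) = 13663 + 12736 = 26399; working-age = 42403; ratio = 26399/42403 × 100 = 62.3

62.3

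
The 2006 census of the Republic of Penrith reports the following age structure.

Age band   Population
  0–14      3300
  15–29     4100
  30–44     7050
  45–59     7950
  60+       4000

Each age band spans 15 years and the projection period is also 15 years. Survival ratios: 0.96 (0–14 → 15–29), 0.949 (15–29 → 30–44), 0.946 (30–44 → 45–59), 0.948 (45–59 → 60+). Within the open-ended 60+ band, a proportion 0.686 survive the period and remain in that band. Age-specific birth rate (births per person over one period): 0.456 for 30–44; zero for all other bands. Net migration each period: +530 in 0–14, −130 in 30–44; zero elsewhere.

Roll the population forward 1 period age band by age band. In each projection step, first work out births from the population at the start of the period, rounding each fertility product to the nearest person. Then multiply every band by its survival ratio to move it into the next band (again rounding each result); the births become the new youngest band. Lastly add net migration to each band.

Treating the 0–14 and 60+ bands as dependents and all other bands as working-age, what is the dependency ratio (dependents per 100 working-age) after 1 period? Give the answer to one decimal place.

103.1

Let band 1 be 0–14 through band 5 = 60+.
[period 1]
Births: 7050 * 0.456 = 3215
Band 2: 3300 * 0.96 = 3168
Band 3: 4100 * 0.949 = 3891
Band 4: 7050 * 0.946 = 6669
Band 5: 7950 * 0.948 + 4000 * 0.686 = 7537 + 2744 = 10281
Net migration: Band 1 + 530 → 3745; Band 3 − 130 → 3761
Giving 3745 / 3168 / 3761 / 6669 / 10281.
Dependents (band 0–14 + band 60+) = 3745 + 10281 = 14026; working-age = 13598; ratio = 14026/13598 × 100 = 103.1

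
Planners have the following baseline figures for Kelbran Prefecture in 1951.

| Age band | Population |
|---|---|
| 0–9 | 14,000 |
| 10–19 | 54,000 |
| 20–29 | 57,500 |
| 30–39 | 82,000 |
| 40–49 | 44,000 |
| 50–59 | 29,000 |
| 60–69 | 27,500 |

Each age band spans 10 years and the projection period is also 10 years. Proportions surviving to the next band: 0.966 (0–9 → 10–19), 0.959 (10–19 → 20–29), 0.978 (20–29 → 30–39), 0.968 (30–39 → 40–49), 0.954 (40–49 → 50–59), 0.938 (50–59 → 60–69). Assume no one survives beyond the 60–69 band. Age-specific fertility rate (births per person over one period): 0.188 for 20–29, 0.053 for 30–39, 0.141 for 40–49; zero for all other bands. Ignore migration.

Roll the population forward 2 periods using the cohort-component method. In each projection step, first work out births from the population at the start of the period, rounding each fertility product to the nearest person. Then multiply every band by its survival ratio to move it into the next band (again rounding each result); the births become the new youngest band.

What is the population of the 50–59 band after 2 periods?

Numbering the bands 1..7 from youngest to oldest:
— Period 1 —
Births: 57500 × 0.188 = 10810, 82000 × 0.053 = 4346, 44000 × 0.141 = 6204 ⇒ total 21360
Band 2: 14000 × 0.966 = 13524
Band 3: 54000 × 0.959 = 51786
Band 4: 57500 × 0.978 = 56235
Band 5: 82000 × 0.968 = 79376
Band 6: 44000 × 0.954 = 41976
Band 7: 29000 × 0.938 = 27202
End of period: [21360, 13524, 51786, 56235, 79376, 41976, 27202]
— Period 2 —
Births: 51786 × 0.188 = 9736, 56235 × 0.053 = 2980, 79376 × 0.141 = 11192 ⇒ total 23908
Band 2: 21360 × 0.966 = 20634
Band 3: 13524 × 0.959 = 12970
Band 4: 51786 × 0.978 = 50647
Band 5: 56235 × 0.968 = 54435
Band 6: 79376 × 0.954 = 75725
Band 7: 41976 × 0.938 = 39373
End of period: [23908, 20634, 12970, 50647, 54435, 75725, 39373]

75725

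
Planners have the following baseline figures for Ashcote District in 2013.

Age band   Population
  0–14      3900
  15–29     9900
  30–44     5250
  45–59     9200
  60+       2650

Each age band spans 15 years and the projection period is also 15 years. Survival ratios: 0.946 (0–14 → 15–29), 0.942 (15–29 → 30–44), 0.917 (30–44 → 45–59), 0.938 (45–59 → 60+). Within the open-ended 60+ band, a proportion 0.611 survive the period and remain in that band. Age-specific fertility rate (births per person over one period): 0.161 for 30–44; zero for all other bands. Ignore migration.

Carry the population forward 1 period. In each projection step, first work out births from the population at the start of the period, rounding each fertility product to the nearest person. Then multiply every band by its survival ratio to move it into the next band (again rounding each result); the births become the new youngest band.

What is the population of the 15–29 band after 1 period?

3689

(Bands numbered youngest = 1 to oldest = 5.)
[period 1]
Births: 5250 * 0.161 = 845
Band 2: 3900 * 0.946 = 3689
Band 3: 9900 * 0.942 = 9326
Band 4: 5250 * 0.917 = 4814
Band 5: 9200 * 0.938 + 2650 * 0.611 = 8630 + 1619 = 10249
Giving 845 / 3689 / 9326 / 4814 / 10249.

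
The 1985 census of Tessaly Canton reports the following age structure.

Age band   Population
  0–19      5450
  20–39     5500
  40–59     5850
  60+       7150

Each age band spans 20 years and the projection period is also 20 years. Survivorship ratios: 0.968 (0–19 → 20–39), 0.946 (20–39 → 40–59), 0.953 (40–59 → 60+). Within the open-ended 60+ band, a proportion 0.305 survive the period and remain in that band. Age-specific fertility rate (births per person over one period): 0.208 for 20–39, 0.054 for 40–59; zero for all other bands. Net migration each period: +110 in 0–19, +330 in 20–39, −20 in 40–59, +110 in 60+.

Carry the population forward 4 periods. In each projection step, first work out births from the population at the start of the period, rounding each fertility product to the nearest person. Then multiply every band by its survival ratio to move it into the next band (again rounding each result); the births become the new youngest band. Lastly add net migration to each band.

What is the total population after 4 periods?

7408

After projecting period 1:
Births: 5500 × 0.208 = 1144  |  5850 × 0.054 = 316 — total 1460
20–39: 5450 × 0.968 = 5276
40–59: 5500 × 0.946 = 5203
60+: 5850 × 0.953 + 7150 × 0.305 = 5575 + 2181 = 7756
Net migration: 0–19 + 110 → 1570; 20–39 + 330 → 5606; 40–59 − 20 → 5183; 60+ + 110 → 7866
→ [1570, 5606, 5183, 7866]
After projecting period 2:
Births: 5606 × 0.208 = 1166  |  5183 × 0.054 = 280 — total 1446
20–39: 1570 × 0.968 = 1520
40–59: 5606 × 0.946 = 5303
60+: 5183 × 0.953 + 7866 × 0.305 = 4939 + 2399 = 7338
Net migration: 0–19 + 110 → 1556; 20–39 + 330 → 1850; 40–59 − 20 → 5283; 60+ + 110 → 7448
→ [1556, 1850, 5283, 7448]
After projecting period 3:
Births: 1850 × 0.208 = 385  |  5283 × 0.054 = 285 — total 670
20–39: 1556 × 0.968 = 1506
40–59: 1850 × 0.946 = 1750
60+: 5283 × 0.953 + 7448 × 0.305 = 5035 + 2272 = 7307
Net migration: 0–19 + 110 → 780; 20–39 + 330 → 1836; 40–59 − 20 → 1730; 60+ + 110 → 7417
→ [780, 1836, 1730, 7417]
After projecting period 4:
Births: 1836 × 0.208 = 382  |  1730 × 0.054 = 93 — total 475
20–39: 780 × 0.968 = 755
40–59: 1836 × 0.946 = 1737
60+: 1730 × 0.953 + 7417 × 0.305 = 1649 + 2262 = 3911
Net migration: 0–19 + 110 → 585; 20–39 + 330 → 1085; 40–59 − 20 → 1717; 60+ + 110 → 4021
→ [585, 1085, 1717, 4021]
Total after period 4: 585 + 1085 + 1717 + 4021 = 7408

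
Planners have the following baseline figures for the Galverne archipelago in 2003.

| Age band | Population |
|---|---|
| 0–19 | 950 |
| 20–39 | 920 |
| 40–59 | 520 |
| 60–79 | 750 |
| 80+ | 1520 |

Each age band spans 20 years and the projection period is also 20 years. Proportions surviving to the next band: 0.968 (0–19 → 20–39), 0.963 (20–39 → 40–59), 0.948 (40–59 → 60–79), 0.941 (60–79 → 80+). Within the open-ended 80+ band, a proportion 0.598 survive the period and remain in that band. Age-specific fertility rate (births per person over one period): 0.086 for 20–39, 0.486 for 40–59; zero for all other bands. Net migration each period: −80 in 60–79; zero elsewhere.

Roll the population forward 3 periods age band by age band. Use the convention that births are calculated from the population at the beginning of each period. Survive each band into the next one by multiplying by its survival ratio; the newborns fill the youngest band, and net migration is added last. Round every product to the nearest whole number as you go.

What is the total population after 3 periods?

Numbering the groups 1..5 from youngest to oldest:
Period 1.
Births: 920 × 0.086 = 79  |  520 × 0.486 = 253 → 332
Group 2: 950 × 0.968 = 920
Group 3: 920 × 0.963 = 886
Group 4: 520 × 0.948 = 493
Group 5: 750 × 0.941 + 1520 × 0.598 = 706 + 909 = 1615
Net migration: Group 4 − 80 → 413
Giving 332 / 920 / 886 / 413 / 1615.
Period 2.
Births: 920 × 0.086 = 79  |  886 × 0.486 = 431 → 510
Group 2: 332 × 0.968 = 321
Group 3: 920 × 0.963 = 886
Group 4: 886 × 0.948 = 840
Group 5: 413 × 0.941 + 1615 × 0.598 = 389 + 966 = 1355
Net migration: Group 4 − 80 → 760
Giving 510 / 321 / 886 / 760 / 1355.
Period 3.
Births: 321 × 0.086 = 28  |  886 × 0.486 = 431 → 459
Group 2: 510 × 0.968 = 494
Group 3: 321 × 0.963 = 309
Group 4: 886 × 0.948 = 840
Group 5: 760 × 0.941 + 1355 × 0.598 = 715 + 810 = 1525
Net migration: Group 4 − 80 → 760
Giving 459 / 494 / 309 / 760 / 1525.
Total after period 3: 459 + 494 + 309 + 760 + 1525 = 3547

3547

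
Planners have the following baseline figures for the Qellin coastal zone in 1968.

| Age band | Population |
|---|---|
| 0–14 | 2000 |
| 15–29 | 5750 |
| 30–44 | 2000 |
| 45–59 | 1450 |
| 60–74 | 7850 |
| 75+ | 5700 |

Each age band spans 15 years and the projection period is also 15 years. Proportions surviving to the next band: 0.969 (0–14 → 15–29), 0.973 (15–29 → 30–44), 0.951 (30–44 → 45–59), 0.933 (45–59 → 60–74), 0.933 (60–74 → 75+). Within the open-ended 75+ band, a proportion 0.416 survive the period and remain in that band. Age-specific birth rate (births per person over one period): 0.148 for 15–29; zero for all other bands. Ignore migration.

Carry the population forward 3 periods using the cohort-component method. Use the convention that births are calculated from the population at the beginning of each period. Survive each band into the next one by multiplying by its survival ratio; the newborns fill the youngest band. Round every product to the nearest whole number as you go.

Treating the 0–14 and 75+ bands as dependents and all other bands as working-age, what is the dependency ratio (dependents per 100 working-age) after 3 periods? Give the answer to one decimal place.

50.8

Let group 1 be 0–14 through group 6 = 75+.
— Period 1 —
Births: 5750 × 0.148 = 851
Group 2: 2000 × 0.969 = 1938
Group 3: 5750 × 0.973 = 5595
Group 4: 2000 × 0.951 = 1902
Group 5: 1450 × 0.933 = 1353
Group 6: 7850 × 0.933 + 5700 × 0.416 = 7324 + 2371 = 9695
→ [851, 1938, 5595, 1902, 1353, 9695]
— Period 2 —
Births: 1938 × 0.148 = 287
Group 2: 851 × 0.969 = 825
Group 3: 1938 × 0.973 = 1886
Group 4: 5595 × 0.951 = 5321
Group 5: 1902 × 0.933 = 1775
Group 6: 1353 × 0.933 + 9695 × 0.416 = 1262 + 4033 = 5295
→ [287, 825, 1886, 5321, 1775, 5295]
— Period 3 —
Births: 825 × 0.148 = 122
Group 2: 287 × 0.969 = 278
Group 3: 825 × 0.973 = 803
Group 4: 1886 × 0.951 = 1794
Group 5: 5321 × 0.933 = 4964
Group 6: 1775 × 0.933 + 5295 × 0.416 = 1656 + 2203 = 3859
→ [122, 278, 803, 1794, 4964, 3859]
Dependents (band 0–14 + band 75+) = 122 + 3859 = 3981; working-age = 7839; ratio = 3981/7839 × 100 = 50.8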